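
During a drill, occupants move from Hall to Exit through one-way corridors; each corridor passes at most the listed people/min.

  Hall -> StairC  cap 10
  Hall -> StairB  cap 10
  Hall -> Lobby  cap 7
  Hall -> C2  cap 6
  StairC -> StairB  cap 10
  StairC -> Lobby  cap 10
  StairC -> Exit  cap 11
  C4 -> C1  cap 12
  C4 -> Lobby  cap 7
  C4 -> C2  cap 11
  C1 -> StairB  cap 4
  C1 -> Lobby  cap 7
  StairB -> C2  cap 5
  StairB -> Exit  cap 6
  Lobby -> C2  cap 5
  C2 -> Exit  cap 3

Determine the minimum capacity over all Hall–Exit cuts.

Augment Hall→StairC→Exit: bottleneck 10, flow now 10.
Augment Hall→StairB→Exit: bottleneck 6, flow now 16.
Augment Hall→C2→Exit: bottleneck 3, flow now 19.
No augmenting path remains; maximum flow = 19.
By max-flow min-cut, the minimum cut capacity equals the max flow.
In the residual graph, reachable from Hall: {Hall, StairB, Lobby, C2}.
Min-cut edges: Hall→StairC (10), StairB→Exit (6), C2→Exit (3); capacity 10 + 6 + 3 = 19.

19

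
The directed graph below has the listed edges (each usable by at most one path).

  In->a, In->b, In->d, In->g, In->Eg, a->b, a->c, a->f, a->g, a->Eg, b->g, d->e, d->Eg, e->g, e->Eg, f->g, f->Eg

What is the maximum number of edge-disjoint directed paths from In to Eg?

3

Assign every edge capacity 1; by Menger, the answer equals the max flow.
Path In→Eg (+1); total 1.
Path In→a→Eg (+1); total 2.
Path In→d→Eg (+1); total 3.
No residual In→Eg path; max flow = 3.
Certifying cut of size 3: {In→Eg, In→a, In→d}.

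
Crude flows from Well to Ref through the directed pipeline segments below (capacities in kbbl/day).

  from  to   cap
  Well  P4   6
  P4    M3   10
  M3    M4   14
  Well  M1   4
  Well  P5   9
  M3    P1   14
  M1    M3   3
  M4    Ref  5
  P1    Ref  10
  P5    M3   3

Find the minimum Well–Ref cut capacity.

Augment Well→M1→M3→M4→Ref: bottleneck 3, flow now 3.
Augment Well→P5→M3→M4→Ref: bottleneck 2, flow now 5.
Augment Well→P5→M3→P1→Ref: bottleneck 1, flow now 6.
Augment Well→P4→M3→P1→Ref: bottleneck 6, flow now 12.
No augmenting path remains; maximum flow = 12.
By max-flow min-cut, the minimum cut capacity equals the max flow.
In the residual graph, reachable from Well: {Well, M1, P5}.
Min-cut edges: Well→P4 (6), M1→M3 (3), P5→M3 (3); capacity 6 + 3 + 3 = 12.

12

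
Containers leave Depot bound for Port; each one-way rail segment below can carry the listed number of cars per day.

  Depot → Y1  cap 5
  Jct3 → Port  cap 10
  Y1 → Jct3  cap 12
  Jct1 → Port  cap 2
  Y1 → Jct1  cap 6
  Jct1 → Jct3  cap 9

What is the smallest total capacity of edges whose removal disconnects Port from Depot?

5

Augment Depot→Y1→Jct1→Port: bottleneck 2, flow now 2.
Augment Depot→Y1→Jct3→Port: bottleneck 3, flow now 5.
No augmenting path remains; maximum flow = 5.
By max-flow min-cut, the minimum cut capacity equals the max flow.
In the residual graph, reachable from Depot: {Depot}.
Min-cut edges: Depot→Y1 (5); capacity 5 = 5.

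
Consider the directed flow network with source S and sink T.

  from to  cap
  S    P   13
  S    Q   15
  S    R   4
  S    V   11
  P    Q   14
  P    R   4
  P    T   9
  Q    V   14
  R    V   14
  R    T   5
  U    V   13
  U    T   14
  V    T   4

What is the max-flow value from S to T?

18

Augment S→P→T: bottleneck 9, flow now 9.
Augment S→R→T: bottleneck 4, flow now 13.
Augment S→V→T: bottleneck 4, flow now 17.
Augment S→P→R→T: bottleneck 1, flow now 18.
No augmenting path remains; maximum flow = 18.
In the residual graph, reachable from S: {S, P, Q, R, V}.
Min-cut edges: P→T (9), R→T (5), V→T (4); capacity 9 + 5 + 4 = 18.
This cut is saturated, so no flow can exceed 18.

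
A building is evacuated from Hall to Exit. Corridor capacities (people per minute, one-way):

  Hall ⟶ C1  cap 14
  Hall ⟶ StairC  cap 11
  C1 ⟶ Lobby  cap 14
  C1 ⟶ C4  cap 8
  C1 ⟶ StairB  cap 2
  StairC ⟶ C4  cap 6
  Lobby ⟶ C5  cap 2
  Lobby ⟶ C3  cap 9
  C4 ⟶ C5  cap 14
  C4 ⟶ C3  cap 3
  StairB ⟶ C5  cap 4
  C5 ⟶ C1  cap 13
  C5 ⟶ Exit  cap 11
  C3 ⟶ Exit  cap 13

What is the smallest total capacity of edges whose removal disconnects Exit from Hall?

Augment Hall→C1→Lobby→C5→Exit: bottleneck 2, flow now 2.
Augment Hall→C1→Lobby→C3→Exit: bottleneck 9, flow now 11.
Augment Hall→C1→C4→C5→Exit: bottleneck 3, flow now 14.
Augment Hall→StairC→C4→C5→Exit: bottleneck 6, flow now 20.
No augmenting path remains; maximum flow = 20.
By max-flow min-cut, the minimum cut capacity equals the max flow.
In the residual graph, reachable from Hall: {Hall, StairC}.
Min-cut edges: Hall→C1 (14), StairC→C4 (6); capacity 14 + 6 = 20.

20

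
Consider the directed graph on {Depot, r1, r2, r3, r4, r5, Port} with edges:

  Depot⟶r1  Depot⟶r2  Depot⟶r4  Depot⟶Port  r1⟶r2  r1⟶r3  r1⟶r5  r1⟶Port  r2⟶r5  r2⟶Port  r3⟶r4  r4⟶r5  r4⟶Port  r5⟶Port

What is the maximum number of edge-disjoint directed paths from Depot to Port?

Assign every edge capacity 1; by Menger, the answer equals the max flow.
Path Depot→Port (+1); total 1.
Path Depot→r1→Port (+1); total 2.
Path Depot→r2→Port (+1); total 3.
Path Depot→r4→Port (+1); total 4.
No residual Depot→Port path; max flow = 4.
Certifying cut of size 4: {Depot→Port, Depot→r1, Depot→r2, Depot→r4}.

4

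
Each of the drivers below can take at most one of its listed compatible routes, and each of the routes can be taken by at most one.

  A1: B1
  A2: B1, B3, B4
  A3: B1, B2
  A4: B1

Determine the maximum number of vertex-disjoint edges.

3

Unit-capacity flow: source→left, listed edges, right→sink; max matching = max flow.
Augmenting path A1→B1 (+1); matched 1.
Augmenting path A2→B3 (+1); matched 2.
Augmenting path A3→B2 (+1); matched 3.
No augmenting path remains; maximum matching = 3.
König certificate: {A2, A3, B1} is a vertex cover of size 3 (every listed pair touches it), so no matching can be larger.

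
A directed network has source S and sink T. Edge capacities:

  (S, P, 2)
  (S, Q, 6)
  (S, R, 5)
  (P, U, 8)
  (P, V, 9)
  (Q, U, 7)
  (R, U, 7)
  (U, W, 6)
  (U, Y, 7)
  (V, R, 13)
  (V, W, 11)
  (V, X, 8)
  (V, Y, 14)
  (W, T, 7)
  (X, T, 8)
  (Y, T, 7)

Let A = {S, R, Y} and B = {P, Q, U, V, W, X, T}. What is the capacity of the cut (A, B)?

22

Edges leaving {S, R, Y}: S→P (2), S→Q (6), R→U (7), Y→T (7).
Cut capacity = 2 + 6 + 7 + 7 = 22.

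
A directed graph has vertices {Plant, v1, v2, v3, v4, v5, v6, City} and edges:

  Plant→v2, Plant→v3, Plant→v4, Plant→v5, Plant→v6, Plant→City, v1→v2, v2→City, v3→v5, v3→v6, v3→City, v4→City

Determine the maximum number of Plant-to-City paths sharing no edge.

4

Assign every edge capacity 1; by Menger, the answer equals the max flow.
Path Plant→City (+1); total 1.
Path Plant→v2→City (+1); total 2.
Path Plant→v3→City (+1); total 3.
Path Plant→v4→City (+1); total 4.
No residual Plant→City path; max flow = 4.
Certifying cut of size 4: {Plant→City, Plant→v2, Plant→v3, Plant→v4}.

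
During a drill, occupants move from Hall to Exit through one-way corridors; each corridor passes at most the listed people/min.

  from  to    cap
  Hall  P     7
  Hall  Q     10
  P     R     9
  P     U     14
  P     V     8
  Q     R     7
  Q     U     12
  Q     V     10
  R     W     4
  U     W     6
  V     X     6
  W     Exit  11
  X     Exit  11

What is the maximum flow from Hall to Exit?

Augment Hall→P→R→W→Exit: bottleneck 4, flow now 4.
Augment Hall→P→U→W→Exit: bottleneck 3, flow now 7.
Augment Hall→Q→U→W→Exit: bottleneck 3, flow now 10.
Augment Hall→Q→V→X→Exit: bottleneck 6, flow now 16.
No augmenting path remains; maximum flow = 16.
In the residual graph, reachable from Hall: {Hall, P, Q, R, U, V}.
Min-cut edges: R→W (4), U→W (6), V→X (6); capacity 4 + 6 + 6 = 16.
This cut is saturated, so no flow can exceed 16.

16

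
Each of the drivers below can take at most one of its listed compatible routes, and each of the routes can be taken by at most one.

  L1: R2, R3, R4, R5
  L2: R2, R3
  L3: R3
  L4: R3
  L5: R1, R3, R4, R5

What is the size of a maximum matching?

4

Unit-capacity flow: source→left, listed edges, right→sink; max matching = max flow.
Augmenting path L1→R2 (+1); matched 1.
Augmenting path L2→R3 (+1); matched 2.
Augmenting path L5→R1 (+1); matched 3.
Augmenting path L3→R3→L2→R2→L1→R4 (+1); matched 4.
No augmenting path remains; maximum matching = 4.
König certificate: {L1, L2, L5, R3} is a vertex cover of size 4 (every listed pair touches it), so no matching can be larger.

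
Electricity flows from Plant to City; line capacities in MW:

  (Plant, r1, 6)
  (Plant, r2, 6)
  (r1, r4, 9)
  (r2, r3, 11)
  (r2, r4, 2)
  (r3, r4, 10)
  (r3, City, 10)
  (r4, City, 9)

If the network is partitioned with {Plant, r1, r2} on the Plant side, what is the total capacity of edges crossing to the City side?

Edges leaving {Plant, r1, r2}: r1→r4 (9), r2→r3 (11), r2→r4 (2).
Cut capacity = 9 + 11 + 2 = 22.

22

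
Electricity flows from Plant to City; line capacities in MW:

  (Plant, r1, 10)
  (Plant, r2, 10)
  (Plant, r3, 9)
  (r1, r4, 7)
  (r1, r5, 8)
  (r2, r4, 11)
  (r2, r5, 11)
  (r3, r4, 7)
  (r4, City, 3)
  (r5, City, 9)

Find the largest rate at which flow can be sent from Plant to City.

Augment Plant→r1→r4→City: bottleneck 3, flow now 3.
Augment Plant→r1→r5→City: bottleneck 7, flow now 10.
Augment Plant→r2→r5→City: bottleneck 2, flow now 12.
No augmenting path remains; maximum flow = 12.
In the residual graph, reachable from Plant: {Plant, r1, r2, r3, r4, r5}.
Min-cut edges: r4→City (3), r5→City (9); capacity 3 + 9 = 12.
This cut is saturated, so no flow can exceed 12.

12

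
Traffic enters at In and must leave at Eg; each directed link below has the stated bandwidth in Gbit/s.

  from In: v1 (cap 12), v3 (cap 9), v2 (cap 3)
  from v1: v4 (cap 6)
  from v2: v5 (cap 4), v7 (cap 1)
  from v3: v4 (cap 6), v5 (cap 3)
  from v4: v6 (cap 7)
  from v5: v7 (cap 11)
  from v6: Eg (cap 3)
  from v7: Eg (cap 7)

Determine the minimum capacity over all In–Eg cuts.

9

Augment In→v2→v7→Eg: bottleneck 1, flow now 1.
Augment In→v1→v4→v6→Eg: bottleneck 3, flow now 4.
Augment In→v2→v5→v7→Eg: bottleneck 2, flow now 6.
Augment In→v3→v5→v7→Eg: bottleneck 3, flow now 9.
No augmenting path remains; maximum flow = 9.
By max-flow min-cut, the minimum cut capacity equals the max flow.
In the residual graph, reachable from In: {In, v1, v3, v4, v6}.
Min-cut edges: In→v2 (3), v3→v5 (3), v6→Eg (3); capacity 3 + 3 + 3 = 9.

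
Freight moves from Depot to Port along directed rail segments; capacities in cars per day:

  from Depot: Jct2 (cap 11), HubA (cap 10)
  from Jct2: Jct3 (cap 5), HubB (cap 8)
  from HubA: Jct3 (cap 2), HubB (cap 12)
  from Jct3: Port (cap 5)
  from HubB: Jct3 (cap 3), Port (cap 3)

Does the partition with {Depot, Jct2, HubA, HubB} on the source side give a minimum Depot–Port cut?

Given cut capacity: 5 + 2 + 3 + 3 = 13.
Augment Depot→Jct2→Jct3→Port: bottleneck 5, flow now 5.
Augment Depot→Jct2→HubB→Port: bottleneck 3, flow now 8.
No augmenting path remains; maximum flow = 8.
In the residual graph, reachable from Depot: {Depot, Jct2, HubA, Jct3, HubB}.
Min-cut edges: Jct3→Port (5), HubB→Port (3); capacity 5 + 3 = 8.
Cut capacity 13 exceeds the max flow 8, so it is not minimum.

No — its capacity is 13, but the minimum cut has capacity 8.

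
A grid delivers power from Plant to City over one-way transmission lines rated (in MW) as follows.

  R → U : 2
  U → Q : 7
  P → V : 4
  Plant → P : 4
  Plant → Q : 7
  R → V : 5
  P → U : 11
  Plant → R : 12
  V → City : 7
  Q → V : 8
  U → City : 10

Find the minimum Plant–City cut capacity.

13

Augment Plant→P→U→City: bottleneck 4, flow now 4.
Augment Plant→Q→V→City: bottleneck 7, flow now 11.
Augment Plant→R→U→City: bottleneck 2, flow now 13.
No augmenting path remains; maximum flow = 13.
By max-flow min-cut, the minimum cut capacity equals the max flow.
In the residual graph, reachable from Plant: {Plant, Q, R, V}.
Min-cut edges: Plant→P (4), R→U (2), V→City (7); capacity 4 + 2 + 7 = 13.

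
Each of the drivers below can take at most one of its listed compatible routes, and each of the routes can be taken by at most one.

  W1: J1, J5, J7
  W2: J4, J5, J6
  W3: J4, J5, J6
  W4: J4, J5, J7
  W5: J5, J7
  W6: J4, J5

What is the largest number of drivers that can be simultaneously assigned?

5

Unit-capacity flow: source→left, listed edges, right→sink; max matching = max flow.
Augmenting path W1→J1 (+1); matched 1.
Augmenting path W2→J4 (+1); matched 2.
Augmenting path W3→J5 (+1); matched 3.
Augmenting path W4→J7 (+1); matched 4.
Augmenting path W5→J5→W3→J6 (+1); matched 5.
No augmenting path remains; maximum matching = 5.
König certificate: {W1, J4, J5, J6, J7} is a vertex cover of size 5 (every listed pair touches it), so no matching can be larger.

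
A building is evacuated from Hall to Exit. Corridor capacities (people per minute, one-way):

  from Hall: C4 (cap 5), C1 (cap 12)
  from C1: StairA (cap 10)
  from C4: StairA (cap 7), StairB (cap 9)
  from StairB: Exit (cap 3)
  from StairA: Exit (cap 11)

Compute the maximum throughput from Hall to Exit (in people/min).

Augment Hall→C1→StairA→Exit: bottleneck 10, flow now 10.
Augment Hall→C4→StairB→Exit: bottleneck 3, flow now 13.
Augment Hall→C4→StairA→Exit: bottleneck 1, flow now 14.
No augmenting path remains; maximum flow = 14.
In the residual graph, reachable from Hall: {Hall, C1, C4, StairB, StairA}.
Min-cut edges: StairB→Exit (3), StairA→Exit (11); capacity 3 + 11 = 14.
This cut is saturated, so no flow can exceed 14.

14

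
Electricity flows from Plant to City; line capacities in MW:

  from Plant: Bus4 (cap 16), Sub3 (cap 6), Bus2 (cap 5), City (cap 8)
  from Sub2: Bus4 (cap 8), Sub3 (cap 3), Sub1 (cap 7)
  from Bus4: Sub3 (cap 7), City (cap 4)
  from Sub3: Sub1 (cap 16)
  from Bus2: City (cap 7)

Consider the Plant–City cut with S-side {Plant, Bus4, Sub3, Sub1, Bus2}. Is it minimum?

Given cut capacity: 8 + 4 + 7 = 19.
Augment Plant→City: bottleneck 8, flow now 8.
Augment Plant→Bus4→City: bottleneck 4, flow now 12.
Augment Plant→Bus2→City: bottleneck 5, flow now 17.
No augmenting path remains; maximum flow = 17.
In the residual graph, reachable from Plant: {Plant, Bus4, Sub3, Sub1}.
Min-cut edges: Plant→Bus2 (5), Plant→City (8), Bus4→City (4); capacity 5 + 8 + 4 = 17.
Cut capacity 19 exceeds the max flow 17, so it is not minimum.

No — its capacity is 19, but the minimum cut has capacity 17.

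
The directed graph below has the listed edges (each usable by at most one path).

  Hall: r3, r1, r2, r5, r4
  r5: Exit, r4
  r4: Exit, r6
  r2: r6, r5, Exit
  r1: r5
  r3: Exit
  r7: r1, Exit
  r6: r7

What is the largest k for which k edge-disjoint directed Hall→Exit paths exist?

Assign every edge capacity 1; by Menger, the answer equals the max flow.
Path Hall→r2→Exit (+1); total 1.
Path Hall→r3→Exit (+1); total 2.
Path Hall→r4→Exit (+1); total 3.
Path Hall→r5→Exit (+1); total 4.
Path Hall→r1→r5→r4→r6→r7→Exit (+1); total 5.
No residual Hall→Exit path; max flow = 5.
Certifying cut of size 5: {Hall→r1, Hall→r2, Hall→r3, Hall→r4, Hall→r5}.

5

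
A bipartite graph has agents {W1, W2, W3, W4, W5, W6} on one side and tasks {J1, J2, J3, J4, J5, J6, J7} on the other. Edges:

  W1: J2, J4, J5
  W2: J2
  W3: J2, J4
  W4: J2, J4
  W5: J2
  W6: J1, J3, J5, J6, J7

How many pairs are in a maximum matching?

Unit-capacity flow: source→left, listed edges, right→sink; max matching = max flow.
Augmenting path W1→J2 (+1); matched 1.
Augmenting path W3→J4 (+1); matched 2.
Augmenting path W6→J1 (+1); matched 3.
Augmenting path W2→J2→W1→J5 (+1); matched 4.
No augmenting path remains; maximum matching = 4.
König certificate: {W1, W6, J2, J4} is a vertex cover of size 4 (every listed pair touches it), so no matching can be larger.

4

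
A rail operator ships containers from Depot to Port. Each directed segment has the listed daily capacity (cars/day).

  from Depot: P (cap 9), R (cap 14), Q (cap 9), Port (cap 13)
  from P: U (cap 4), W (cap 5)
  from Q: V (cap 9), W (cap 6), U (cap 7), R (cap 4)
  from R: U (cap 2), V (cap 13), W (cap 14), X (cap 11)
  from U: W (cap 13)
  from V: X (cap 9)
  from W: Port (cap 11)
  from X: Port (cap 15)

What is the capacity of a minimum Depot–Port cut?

39

Augment Depot→Port: bottleneck 13, flow now 13.
Augment Depot→P→W→Port: bottleneck 5, flow now 18.
Augment Depot→Q→W→Port: bottleneck 6, flow now 24.
Augment Depot→R→X→Port: bottleneck 11, flow now 35.
Augment Depot→Q→V→X→Port: bottleneck 3, flow now 38.
Augment Depot→R→V→X→Port: bottleneck 1, flow now 39.
No augmenting path remains; maximum flow = 39.
By max-flow min-cut, the minimum cut capacity equals the max flow.
In the residual graph, reachable from Depot: {Depot, P, Q, R, U, V, W, X}.
Min-cut edges: Depot→Port (13), W→Port (11), X→Port (15); capacity 13 + 11 + 15 = 39.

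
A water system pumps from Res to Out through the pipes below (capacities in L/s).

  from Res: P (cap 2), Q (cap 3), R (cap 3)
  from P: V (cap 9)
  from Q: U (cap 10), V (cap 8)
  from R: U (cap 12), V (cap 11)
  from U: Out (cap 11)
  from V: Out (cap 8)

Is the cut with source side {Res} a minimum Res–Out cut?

Given cut capacity: 2 + 3 + 3 = 8.
Augment Res→P→V→Out: bottleneck 2, flow now 2.
Augment Res→Q→U→Out: bottleneck 3, flow now 5.
Augment Res→R→U→Out: bottleneck 3, flow now 8.
No augmenting path remains; maximum flow = 8.
Cut capacity 8 equals the max flow, so it is a minimum cut.

Yes — it is a minimum cut (capacity 8).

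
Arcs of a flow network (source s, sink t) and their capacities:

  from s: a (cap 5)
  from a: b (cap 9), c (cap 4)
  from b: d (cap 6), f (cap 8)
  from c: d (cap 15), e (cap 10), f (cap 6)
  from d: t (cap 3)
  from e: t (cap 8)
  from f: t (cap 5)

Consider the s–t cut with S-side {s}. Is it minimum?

Yes — it is a minimum cut (capacity 5).

Given cut capacity: 5 = 5.
Augment s→a→b→d→t: bottleneck 3, flow now 3.
Augment s→a→b→f→t: bottleneck 2, flow now 5.
No augmenting path remains; maximum flow = 5.
Cut capacity 5 equals the max flow, so it is a minimum cut.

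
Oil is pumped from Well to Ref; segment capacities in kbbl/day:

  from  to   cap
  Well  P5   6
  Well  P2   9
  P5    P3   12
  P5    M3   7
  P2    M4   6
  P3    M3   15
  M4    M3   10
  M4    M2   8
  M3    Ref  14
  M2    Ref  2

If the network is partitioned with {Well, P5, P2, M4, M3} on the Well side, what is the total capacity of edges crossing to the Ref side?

34

Edges leaving {Well, P5, P2, M4, M3}: P5→P3 (12), M4→M2 (8), M3→Ref (14).
Cut capacity = 12 + 8 + 14 = 34.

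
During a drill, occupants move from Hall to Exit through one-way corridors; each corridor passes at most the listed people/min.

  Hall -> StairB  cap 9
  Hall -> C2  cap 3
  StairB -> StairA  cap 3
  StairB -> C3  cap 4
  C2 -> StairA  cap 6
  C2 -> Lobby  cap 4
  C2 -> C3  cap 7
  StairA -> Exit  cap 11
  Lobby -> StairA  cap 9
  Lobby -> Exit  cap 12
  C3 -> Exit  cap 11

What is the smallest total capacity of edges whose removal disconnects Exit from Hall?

Augment Hall→StairB→StairA→Exit: bottleneck 3, flow now 3.
Augment Hall→StairB→C3→Exit: bottleneck 4, flow now 7.
Augment Hall→C2→StairA→Exit: bottleneck 3, flow now 10.
No augmenting path remains; maximum flow = 10.
By max-flow min-cut, the minimum cut capacity equals the max flow.
In the residual graph, reachable from Hall: {Hall, StairB}.
Min-cut edges: Hall→C2 (3), StairB→StairA (3), StairB→C3 (4); capacity 3 + 3 + 4 = 10.

10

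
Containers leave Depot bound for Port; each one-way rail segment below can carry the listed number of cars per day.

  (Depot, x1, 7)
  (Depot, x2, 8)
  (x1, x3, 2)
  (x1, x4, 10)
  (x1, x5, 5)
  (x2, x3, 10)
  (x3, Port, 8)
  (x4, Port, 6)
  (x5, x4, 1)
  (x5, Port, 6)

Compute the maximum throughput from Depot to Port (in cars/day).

Augment Depot→x1→x3→Port: bottleneck 2, flow now 2.
Augment Depot→x1→x4→Port: bottleneck 5, flow now 7.
Augment Depot→x2→x3→Port: bottleneck 6, flow now 13.
Augment Depot→x2→x3→x1→x4→Port: bottleneck 1, flow now 14. (uses reverse residual edge)
Augment Depot→x2→x3→x1→x5→Port: bottleneck 1, flow now 15. (uses reverse residual edge)
No augmenting path remains; maximum flow = 15.
In the residual graph, reachable from Depot: {Depot}.
Min-cut edges: Depot→x1 (7), Depot→x2 (8); capacity 7 + 8 = 15.
This cut is saturated, so no flow can exceed 15.

15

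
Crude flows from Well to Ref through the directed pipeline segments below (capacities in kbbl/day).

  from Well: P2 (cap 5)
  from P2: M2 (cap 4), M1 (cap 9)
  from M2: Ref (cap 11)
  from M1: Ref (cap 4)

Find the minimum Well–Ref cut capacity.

5

Augment Well→P2→M2→Ref: bottleneck 4, flow now 4.
Augment Well→P2→M1→Ref: bottleneck 1, flow now 5.
No augmenting path remains; maximum flow = 5.
By max-flow min-cut, the minimum cut capacity equals the max flow.
In the residual graph, reachable from Well: {Well}.
Min-cut edges: Well→P2 (5); capacity 5 = 5.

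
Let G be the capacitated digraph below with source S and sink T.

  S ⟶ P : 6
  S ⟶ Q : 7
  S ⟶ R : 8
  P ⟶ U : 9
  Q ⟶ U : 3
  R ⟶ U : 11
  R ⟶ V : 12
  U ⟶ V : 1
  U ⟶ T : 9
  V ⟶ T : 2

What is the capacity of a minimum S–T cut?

11

Augment S→P→U→T: bottleneck 6, flow now 6.
Augment S→Q→U→T: bottleneck 3, flow now 9.
Augment S→R→V→T: bottleneck 2, flow now 11.
No augmenting path remains; maximum flow = 11.
By max-flow min-cut, the minimum cut capacity equals the max flow.
In the residual graph, reachable from S: {S, P, Q, R, U, V}.
Min-cut edges: U→T (9), V→T (2); capacity 9 + 2 = 11.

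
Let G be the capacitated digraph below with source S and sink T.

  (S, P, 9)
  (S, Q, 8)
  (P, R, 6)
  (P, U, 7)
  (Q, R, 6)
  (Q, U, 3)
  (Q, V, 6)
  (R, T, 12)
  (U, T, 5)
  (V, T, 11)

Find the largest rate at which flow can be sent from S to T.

17

Augment S→P→R→T: bottleneck 6, flow now 6.
Augment S→P→U→T: bottleneck 3, flow now 9.
Augment S→Q→R→T: bottleneck 6, flow now 15.
Augment S→Q→U→T: bottleneck 2, flow now 17.
No augmenting path remains; maximum flow = 17.
In the residual graph, reachable from S: {S}.
Min-cut edges: S→P (9), S→Q (8); capacity 9 + 8 = 17.
This cut is saturated, so no flow can exceed 17.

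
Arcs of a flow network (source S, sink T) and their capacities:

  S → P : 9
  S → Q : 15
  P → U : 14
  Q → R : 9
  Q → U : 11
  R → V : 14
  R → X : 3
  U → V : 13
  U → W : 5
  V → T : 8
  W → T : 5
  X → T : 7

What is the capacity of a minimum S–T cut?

16

Augment S→P→U→V→T: bottleneck 8, flow now 8.
Augment S→P→U→W→T: bottleneck 1, flow now 9.
Augment S→Q→R→X→T: bottleneck 3, flow now 12.
Augment S→Q→U→W→T: bottleneck 4, flow now 16.
No augmenting path remains; maximum flow = 16.
By max-flow min-cut, the minimum cut capacity equals the max flow.
In the residual graph, reachable from S: {S, P, Q, R, U, V}.
Min-cut edges: R→X (3), U→W (5), V→T (8); capacity 3 + 5 + 8 = 16.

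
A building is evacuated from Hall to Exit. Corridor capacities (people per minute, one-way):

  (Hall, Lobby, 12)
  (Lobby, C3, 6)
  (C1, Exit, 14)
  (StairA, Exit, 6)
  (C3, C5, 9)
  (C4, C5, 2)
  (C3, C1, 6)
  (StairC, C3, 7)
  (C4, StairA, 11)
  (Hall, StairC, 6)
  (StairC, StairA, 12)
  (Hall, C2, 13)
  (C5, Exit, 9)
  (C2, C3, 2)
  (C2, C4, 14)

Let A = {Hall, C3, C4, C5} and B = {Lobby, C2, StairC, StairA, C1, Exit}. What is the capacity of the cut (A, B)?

57

Edges leaving {Hall, C3, C4, C5}: Hall→Lobby (12), Hall→C2 (13), Hall→StairC (6), C3→C1 (6), C4→StairA (11), C5→Exit (9).
Cut capacity = 12 + 13 + 6 + 6 + 11 + 9 = 57.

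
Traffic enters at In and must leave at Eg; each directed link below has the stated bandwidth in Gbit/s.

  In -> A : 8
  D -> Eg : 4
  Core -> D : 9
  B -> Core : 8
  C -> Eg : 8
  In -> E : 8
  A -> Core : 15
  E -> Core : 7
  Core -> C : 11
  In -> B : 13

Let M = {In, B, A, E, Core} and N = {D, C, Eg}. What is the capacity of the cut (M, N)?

20

Edges leaving {In, B, A, E, Core}: Core→D (9), Core→C (11).
Cut capacity = 9 + 11 = 20.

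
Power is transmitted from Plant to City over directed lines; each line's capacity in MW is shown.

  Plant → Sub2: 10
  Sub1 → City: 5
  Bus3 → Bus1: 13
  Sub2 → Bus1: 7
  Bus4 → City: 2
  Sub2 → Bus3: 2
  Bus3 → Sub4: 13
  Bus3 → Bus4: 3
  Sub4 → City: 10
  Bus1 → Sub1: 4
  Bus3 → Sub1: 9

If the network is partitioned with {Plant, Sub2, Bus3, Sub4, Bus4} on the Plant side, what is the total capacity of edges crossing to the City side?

41

Edges leaving {Plant, Sub2, Bus3, Sub4, Bus4}: Sub2→Bus1 (7), Bus3→Bus1 (13), Bus3→Sub1 (9), Sub4→City (10), Bus4→City (2).
Cut capacity = 7 + 13 + 9 + 10 + 2 = 41.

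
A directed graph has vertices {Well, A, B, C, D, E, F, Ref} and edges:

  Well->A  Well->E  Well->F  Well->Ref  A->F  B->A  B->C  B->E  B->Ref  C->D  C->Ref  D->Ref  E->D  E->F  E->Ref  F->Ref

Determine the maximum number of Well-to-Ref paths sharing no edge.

Assign every edge capacity 1; by Menger, the answer equals the max flow.
Path Well→Ref (+1); total 1.
Path Well→E→Ref (+1); total 2.
Path Well→F→Ref (+1); total 3.
No residual Well→Ref path; max flow = 3.
Certifying cut of size 3: {F→Ref, Well→E, Well→Ref}.

3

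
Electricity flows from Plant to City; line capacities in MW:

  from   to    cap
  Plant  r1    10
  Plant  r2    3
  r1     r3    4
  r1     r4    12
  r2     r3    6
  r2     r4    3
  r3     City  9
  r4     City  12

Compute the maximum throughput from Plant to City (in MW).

Augment Plant→r1→r3→City: bottleneck 4, flow now 4.
Augment Plant→r1→r4→City: bottleneck 6, flow now 10.
Augment Plant→r2→r3→City: bottleneck 3, flow now 13.
No augmenting path remains; maximum flow = 13.
In the residual graph, reachable from Plant: {Plant}.
Min-cut edges: Plant→r1 (10), Plant→r2 (3); capacity 10 + 3 = 13.
This cut is saturated, so no flow can exceed 13.

13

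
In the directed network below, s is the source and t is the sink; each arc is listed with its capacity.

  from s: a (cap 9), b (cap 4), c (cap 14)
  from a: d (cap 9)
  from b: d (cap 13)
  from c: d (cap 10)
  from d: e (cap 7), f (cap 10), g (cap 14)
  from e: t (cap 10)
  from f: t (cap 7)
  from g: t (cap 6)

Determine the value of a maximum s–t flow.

Augment s→a→d→e→t: bottleneck 7, flow now 7.
Augment s→a→d→f→t: bottleneck 2, flow now 9.
Augment s→b→d→f→t: bottleneck 4, flow now 13.
Augment s→c→d→f→t: bottleneck 1, flow now 14.
Augment s→c→d→g→t: bottleneck 6, flow now 20.
No augmenting path remains; maximum flow = 20.
In the residual graph, reachable from s: {s, a, b, c, d, f, g}.
Min-cut edges: d→e (7), f→t (7), g→t (6); capacity 7 + 7 + 6 = 20.
This cut is saturated, so no flow can exceed 20.

20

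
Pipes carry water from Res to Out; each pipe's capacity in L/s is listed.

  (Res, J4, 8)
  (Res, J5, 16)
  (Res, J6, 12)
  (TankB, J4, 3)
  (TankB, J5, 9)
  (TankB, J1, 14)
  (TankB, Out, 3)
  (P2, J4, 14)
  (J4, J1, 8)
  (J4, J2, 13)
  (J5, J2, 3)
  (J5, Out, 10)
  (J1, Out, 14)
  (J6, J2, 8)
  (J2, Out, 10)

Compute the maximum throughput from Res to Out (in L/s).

28

Augment Res→J5→Out: bottleneck 10, flow now 10.
Augment Res→J4→J1→Out: bottleneck 8, flow now 18.
Augment Res→J5→J2→Out: bottleneck 3, flow now 21.
Augment Res→J6→J2→Out: bottleneck 7, flow now 28.
No augmenting path remains; maximum flow = 28.
In the residual graph, reachable from Res: {Res, J5, J6, J2}.
Min-cut edges: Res→J4 (8), J5→Out (10), J2→Out (10); capacity 8 + 10 + 10 = 28.
This cut is saturated, so no flow can exceed 28.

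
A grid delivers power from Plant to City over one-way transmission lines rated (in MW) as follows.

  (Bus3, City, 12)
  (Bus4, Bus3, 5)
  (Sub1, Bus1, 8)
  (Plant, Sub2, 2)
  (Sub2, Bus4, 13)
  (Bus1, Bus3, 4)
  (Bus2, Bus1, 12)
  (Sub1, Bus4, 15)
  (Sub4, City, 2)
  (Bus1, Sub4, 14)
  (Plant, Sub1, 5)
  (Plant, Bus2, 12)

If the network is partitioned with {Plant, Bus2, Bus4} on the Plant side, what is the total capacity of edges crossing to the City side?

Edges leaving {Plant, Bus2, Bus4}: Plant→Sub2 (2), Plant→Sub1 (5), Bus2→Bus1 (12), Bus4→Bus3 (5).
Cut capacity = 2 + 5 + 12 + 5 = 24.

24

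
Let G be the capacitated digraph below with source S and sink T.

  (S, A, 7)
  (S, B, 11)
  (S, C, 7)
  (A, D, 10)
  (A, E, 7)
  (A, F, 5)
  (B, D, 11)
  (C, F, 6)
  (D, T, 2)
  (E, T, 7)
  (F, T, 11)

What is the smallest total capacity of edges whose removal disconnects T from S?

Augment S→A→D→T: bottleneck 2, flow now 2.
Augment S→A→E→T: bottleneck 5, flow now 7.
Augment S→C→F→T: bottleneck 6, flow now 13.
Augment S→B→D→A→E→T: bottleneck 2, flow now 15. (uses reverse residual edge)
No augmenting path remains; maximum flow = 15.
By max-flow min-cut, the minimum cut capacity equals the max flow.
In the residual graph, reachable from S: {S, B, C, D}.
Min-cut edges: S→A (7), C→F (6), D→T (2); capacity 7 + 6 + 2 = 15.

15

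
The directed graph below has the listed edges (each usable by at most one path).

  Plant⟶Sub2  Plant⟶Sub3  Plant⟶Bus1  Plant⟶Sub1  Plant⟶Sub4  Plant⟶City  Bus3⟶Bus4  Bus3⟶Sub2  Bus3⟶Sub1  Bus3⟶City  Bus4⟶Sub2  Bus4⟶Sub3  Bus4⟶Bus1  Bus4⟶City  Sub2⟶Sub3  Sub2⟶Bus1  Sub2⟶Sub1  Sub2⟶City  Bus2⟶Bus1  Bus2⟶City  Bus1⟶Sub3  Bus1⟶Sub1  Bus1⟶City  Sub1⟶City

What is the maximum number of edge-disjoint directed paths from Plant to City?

4

Assign every edge capacity 1; by Menger, the answer equals the max flow.
Path Plant→City (+1); total 1.
Path Plant→Sub2→City (+1); total 2.
Path Plant→Bus1→City (+1); total 3.
Path Plant→Sub1→City (+1); total 4.
No residual Plant→City path; max flow = 4.
Certifying cut of size 4: {Plant→Bus1, Plant→City, Plant→Sub1, Plant→Sub2}.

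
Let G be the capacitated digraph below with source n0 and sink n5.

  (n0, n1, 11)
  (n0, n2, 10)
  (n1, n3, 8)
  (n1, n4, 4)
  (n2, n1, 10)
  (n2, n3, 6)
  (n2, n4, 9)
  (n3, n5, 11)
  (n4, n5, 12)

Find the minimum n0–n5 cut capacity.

21

Augment n0→n1→n3→n5: bottleneck 8, flow now 8.
Augment n0→n1→n4→n5: bottleneck 3, flow now 11.
Augment n0→n2→n3→n5: bottleneck 3, flow now 14.
Augment n0→n2→n4→n5: bottleneck 7, flow now 21.
No augmenting path remains; maximum flow = 21.
By max-flow min-cut, the minimum cut capacity equals the max flow.
In the residual graph, reachable from n0: {n0}.
Min-cut edges: n0→n1 (11), n0→n2 (10); capacity 11 + 10 = 21.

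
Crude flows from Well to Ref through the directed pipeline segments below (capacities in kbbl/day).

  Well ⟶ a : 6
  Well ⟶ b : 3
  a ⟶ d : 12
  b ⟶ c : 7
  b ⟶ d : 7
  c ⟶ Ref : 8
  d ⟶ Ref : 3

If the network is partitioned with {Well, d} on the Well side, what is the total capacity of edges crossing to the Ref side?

12

Edges leaving {Well, d}: Well→a (6), Well→b (3), d→Ref (3).
Cut capacity = 6 + 3 + 3 = 12.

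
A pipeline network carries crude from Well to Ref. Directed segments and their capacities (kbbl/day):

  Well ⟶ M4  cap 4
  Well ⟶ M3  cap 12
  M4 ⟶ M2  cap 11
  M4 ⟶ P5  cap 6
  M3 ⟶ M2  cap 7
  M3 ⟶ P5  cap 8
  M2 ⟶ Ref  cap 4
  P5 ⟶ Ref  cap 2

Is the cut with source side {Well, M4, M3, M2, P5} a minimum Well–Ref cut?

Given cut capacity: 4 + 2 = 6.
Augment Well→M4→M2→Ref: bottleneck 4, flow now 4.
Augment Well→M3→P5→Ref: bottleneck 2, flow now 6.
No augmenting path remains; maximum flow = 6.
Cut capacity 6 equals the max flow, so it is a minimum cut.

Yes — it is a minimum cut (capacity 6).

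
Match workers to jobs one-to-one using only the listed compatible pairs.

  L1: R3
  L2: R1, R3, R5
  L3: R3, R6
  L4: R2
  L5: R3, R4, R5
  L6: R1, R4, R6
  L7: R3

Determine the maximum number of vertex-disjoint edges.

6

Unit-capacity flow: source→left, listed edges, right→sink; max matching = max flow.
Augmenting path L1→R3 (+1); matched 1.
Augmenting path L2→R1 (+1); matched 2.
Augmenting path L3→R6 (+1); matched 3.
Augmenting path L4→R2 (+1); matched 4.
Augmenting path L5→R4 (+1); matched 5.
Augmenting path L6→R1→L2→R5 (+1); matched 6.
No augmenting path remains; maximum matching = 6.
König certificate: {L2, L3, L4, L5, L6, R3} is a vertex cover of size 6 (every listed pair touches it), so no matching can be larger.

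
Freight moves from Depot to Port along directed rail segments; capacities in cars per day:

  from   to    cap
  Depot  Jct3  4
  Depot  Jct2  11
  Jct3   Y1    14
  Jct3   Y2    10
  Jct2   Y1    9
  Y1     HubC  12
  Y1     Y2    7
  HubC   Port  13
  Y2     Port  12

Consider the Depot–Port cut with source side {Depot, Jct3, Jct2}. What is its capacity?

33

Edges leaving {Depot, Jct3, Jct2}: Jct3→Y1 (14), Jct3→Y2 (10), Jct2→Y1 (9).
Cut capacity = 14 + 10 + 9 = 33.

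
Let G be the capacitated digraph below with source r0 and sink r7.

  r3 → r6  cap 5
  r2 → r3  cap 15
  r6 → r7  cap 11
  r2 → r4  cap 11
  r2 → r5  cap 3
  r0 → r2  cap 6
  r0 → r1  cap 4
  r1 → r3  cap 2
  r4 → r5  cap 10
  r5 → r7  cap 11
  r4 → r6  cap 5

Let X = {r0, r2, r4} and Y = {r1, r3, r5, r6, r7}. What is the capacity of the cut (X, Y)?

37

Edges leaving {r0, r2, r4}: r0→r1 (4), r2→r3 (15), r2→r5 (3), r4→r5 (10), r4→r6 (5).
Cut capacity = 4 + 15 + 3 + 10 + 5 = 37.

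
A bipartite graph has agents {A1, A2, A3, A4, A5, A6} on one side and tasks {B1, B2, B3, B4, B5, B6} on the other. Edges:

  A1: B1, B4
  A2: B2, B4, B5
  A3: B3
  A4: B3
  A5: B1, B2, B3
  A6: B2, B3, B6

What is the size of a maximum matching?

Unit-capacity flow: source→left, listed edges, right→sink; max matching = max flow.
Augmenting path A1→B1 (+1); matched 1.
Augmenting path A2→B2 (+1); matched 2.
Augmenting path A3→B3 (+1); matched 3.
Augmenting path A6→B6 (+1); matched 4.
Augmenting path A5→B1→A1→B4 (+1); matched 5.
No augmenting path remains; maximum matching = 5.
König certificate: {A1, A2, A5, A6, B3} is a vertex cover of size 5 (every listed pair touches it), so no matching can be larger.

5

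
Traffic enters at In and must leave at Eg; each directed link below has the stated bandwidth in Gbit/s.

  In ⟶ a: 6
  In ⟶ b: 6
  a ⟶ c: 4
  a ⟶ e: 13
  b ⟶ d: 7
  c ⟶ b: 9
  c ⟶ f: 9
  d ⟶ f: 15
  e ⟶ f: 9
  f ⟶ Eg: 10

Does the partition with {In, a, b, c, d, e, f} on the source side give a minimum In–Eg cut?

Given cut capacity: 10 = 10.
Augment In→a→c→f→Eg: bottleneck 4, flow now 4.
Augment In→a→e→f→Eg: bottleneck 2, flow now 6.
Augment In→b→d→f→Eg: bottleneck 4, flow now 10.
No augmenting path remains; maximum flow = 10.
Cut capacity 10 equals the max flow, so it is a minimum cut.

Yes — it is a minimum cut (capacity 10).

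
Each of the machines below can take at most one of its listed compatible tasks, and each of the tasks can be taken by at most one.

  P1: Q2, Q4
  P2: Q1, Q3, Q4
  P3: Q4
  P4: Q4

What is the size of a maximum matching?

3

Unit-capacity flow: source→left, listed edges, right→sink; max matching = max flow.
Augmenting path P1→Q2 (+1); matched 1.
Augmenting path P2→Q1 (+1); matched 2.
Augmenting path P3→Q4 (+1); matched 3.
No augmenting path remains; maximum matching = 3.
König certificate: {P1, P2, Q4} is a vertex cover of size 3 (every listed pair touches it), so no matching can be larger.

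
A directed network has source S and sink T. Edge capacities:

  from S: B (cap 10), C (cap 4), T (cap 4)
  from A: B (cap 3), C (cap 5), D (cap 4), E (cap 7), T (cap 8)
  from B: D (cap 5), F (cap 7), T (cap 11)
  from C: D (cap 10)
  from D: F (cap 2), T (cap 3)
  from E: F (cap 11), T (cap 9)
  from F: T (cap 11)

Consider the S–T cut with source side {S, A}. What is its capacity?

45

Edges leaving {S, A}: S→B (10), S→C (4), S→T (4), A→B (3), A→C (5), A→D (4), A→E (7), A→T (8).
Cut capacity = 10 + 4 + 4 + 3 + 5 + 4 + 7 + 8 = 45.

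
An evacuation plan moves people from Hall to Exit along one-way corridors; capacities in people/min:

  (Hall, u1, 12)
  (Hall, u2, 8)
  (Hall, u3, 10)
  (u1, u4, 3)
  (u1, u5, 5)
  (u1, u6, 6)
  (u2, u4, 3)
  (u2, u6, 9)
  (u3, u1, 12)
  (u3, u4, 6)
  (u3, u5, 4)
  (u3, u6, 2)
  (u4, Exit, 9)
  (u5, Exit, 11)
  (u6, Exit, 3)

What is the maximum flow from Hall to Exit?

Augment Hall→u1→u4→Exit: bottleneck 3, flow now 3.
Augment Hall→u1→u5→Exit: bottleneck 5, flow now 8.
Augment Hall→u1→u6→Exit: bottleneck 3, flow now 11.
Augment Hall→u2→u4→Exit: bottleneck 3, flow now 14.
Augment Hall→u3→u4→Exit: bottleneck 3, flow now 17.
Augment Hall→u3→u5→Exit: bottleneck 4, flow now 21.
No augmenting path remains; maximum flow = 21.
In the residual graph, reachable from Hall: {Hall, u1, u2, u3, u4, u6}.
Min-cut edges: u1→u5 (5), u3→u5 (4), u4→Exit (9), u6→Exit (3); capacity 5 + 4 + 9 + 3 = 21.
This cut is saturated, so no flow can exceed 21.

21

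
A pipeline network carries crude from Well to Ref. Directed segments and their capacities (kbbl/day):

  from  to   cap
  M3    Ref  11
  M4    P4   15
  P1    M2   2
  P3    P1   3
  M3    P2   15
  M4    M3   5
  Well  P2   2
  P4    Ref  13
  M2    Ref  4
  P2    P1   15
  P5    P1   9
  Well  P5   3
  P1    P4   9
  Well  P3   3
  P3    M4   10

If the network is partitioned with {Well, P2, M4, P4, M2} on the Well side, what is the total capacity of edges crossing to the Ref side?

43

Edges leaving {Well, P2, M4, P4, M2}: Well→P5 (3), Well→P3 (3), P2→P1 (15), M4→M3 (5), P4→Ref (13), M2→Ref (4).
Cut capacity = 3 + 3 + 15 + 5 + 13 + 4 = 43.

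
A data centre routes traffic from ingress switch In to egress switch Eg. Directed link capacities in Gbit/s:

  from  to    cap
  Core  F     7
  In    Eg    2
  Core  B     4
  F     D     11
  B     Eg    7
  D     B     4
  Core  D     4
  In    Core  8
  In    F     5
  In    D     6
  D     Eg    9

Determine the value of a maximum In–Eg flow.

18

Augment In→Eg: bottleneck 2, flow now 2.
Augment In→D→Eg: bottleneck 6, flow now 8.
Augment In→Core→B→Eg: bottleneck 4, flow now 12.
Augment In→Core→D→Eg: bottleneck 3, flow now 15.
Augment In→Core→D→B→Eg: bottleneck 1, flow now 16.
Augment In→F→D→B→Eg: bottleneck 2, flow now 18.
No augmenting path remains; maximum flow = 18.
In the residual graph, reachable from In: {In, Core, F, B, D}.
Min-cut edges: In→Eg (2), B→Eg (7), D→Eg (9); capacity 2 + 7 + 9 = 18.
This cut is saturated, so no flow can exceed 18.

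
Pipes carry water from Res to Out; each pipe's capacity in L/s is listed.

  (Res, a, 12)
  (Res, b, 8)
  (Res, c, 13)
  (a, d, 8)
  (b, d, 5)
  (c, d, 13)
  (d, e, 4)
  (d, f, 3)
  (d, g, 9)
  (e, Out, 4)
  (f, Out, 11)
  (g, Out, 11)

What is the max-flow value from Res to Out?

Augment Res→a→d→e→Out: bottleneck 4, flow now 4.
Augment Res→a→d→f→Out: bottleneck 3, flow now 7.
Augment Res→a→d→g→Out: bottleneck 1, flow now 8.
Augment Res→b→d→g→Out: bottleneck 5, flow now 13.
Augment Res→c→d→g→Out: bottleneck 3, flow now 16.
No augmenting path remains; maximum flow = 16.
In the residual graph, reachable from Res: {Res, a, b, c, d}.
Min-cut edges: d→e (4), d→f (3), d→g (9); capacity 4 + 3 + 9 = 16.
This cut is saturated, so no flow can exceed 16.

16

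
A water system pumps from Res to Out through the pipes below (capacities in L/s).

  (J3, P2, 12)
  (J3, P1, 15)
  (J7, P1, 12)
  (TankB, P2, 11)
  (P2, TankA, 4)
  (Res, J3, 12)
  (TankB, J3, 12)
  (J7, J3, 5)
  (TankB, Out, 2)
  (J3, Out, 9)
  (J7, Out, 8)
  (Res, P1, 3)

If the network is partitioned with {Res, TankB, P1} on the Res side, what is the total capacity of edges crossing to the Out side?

37

Edges leaving {Res, TankB, P1}: Res→J3 (12), TankB→J3 (12), TankB→P2 (11), TankB→Out (2).
Cut capacity = 12 + 12 + 11 + 2 = 37.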